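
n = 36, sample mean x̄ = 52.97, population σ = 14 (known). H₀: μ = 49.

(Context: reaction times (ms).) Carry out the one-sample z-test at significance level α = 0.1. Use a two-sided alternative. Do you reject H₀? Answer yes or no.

reject H₀: yes

SE = σ/√n = 14/√36 = 2.3333
z = (x̄−μ₀)/SE = (52.97−49)/2.3333 = 1.7014
p-value (two-sided) = 0.08886
At α=0.1: p < α → reject H₀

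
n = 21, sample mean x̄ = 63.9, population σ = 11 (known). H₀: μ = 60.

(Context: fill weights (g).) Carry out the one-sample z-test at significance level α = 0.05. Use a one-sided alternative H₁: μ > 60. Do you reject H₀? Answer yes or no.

SE = σ/√n = 11/√21 = 2.4004
z = (x̄−μ₀)/SE = (63.9−60)/2.4004 = 1.6247
p-value (one-sided, H₁ greater) = 0.05211
At α=0.05: p ≥ α → fail to reject H₀

reject H₀: no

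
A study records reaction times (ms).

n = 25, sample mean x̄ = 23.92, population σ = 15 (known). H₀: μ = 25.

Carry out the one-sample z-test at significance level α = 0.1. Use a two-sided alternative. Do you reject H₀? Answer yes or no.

SE = σ/√n = 15/√25 = 3.0000
z = (x̄−μ₀)/SE = (23.92−25)/3.0000 = -0.3600
p-value (two-sided) = 0.71885
At α=0.1: p ≥ α → fail to reject H₀

reject H₀: no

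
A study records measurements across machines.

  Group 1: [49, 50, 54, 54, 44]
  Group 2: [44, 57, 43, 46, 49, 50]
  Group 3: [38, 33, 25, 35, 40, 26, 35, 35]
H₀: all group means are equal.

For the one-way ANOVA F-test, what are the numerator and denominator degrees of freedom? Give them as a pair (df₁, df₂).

degrees of freedom = [2, 16]

k = 3 groups, N = 19 total
df = (k−1, N−k) = (3−1, 19−3) = (2, 16)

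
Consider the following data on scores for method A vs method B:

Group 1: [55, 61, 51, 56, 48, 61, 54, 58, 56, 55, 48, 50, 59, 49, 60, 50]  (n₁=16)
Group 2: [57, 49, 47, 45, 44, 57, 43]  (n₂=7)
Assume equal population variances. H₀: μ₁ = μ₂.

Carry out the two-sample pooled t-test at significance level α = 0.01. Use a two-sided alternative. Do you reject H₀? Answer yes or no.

x̄₁=54.438, s₁=4.618, n₁=16
x̄₂=48.857, s₂=5.900, n₂=7
s_p² = [15·4.618² + 6·5.900²]/21 = 25.1807
SE = √(s_p²·(1/16+1/7)) = 2.2740
t = (54.438−48.857)/2.2740 = 2.4540
df = 21
p-value (two-sided) = 0.02294
At α=0.01: p ≥ α → fail to reject H₀

reject H₀: no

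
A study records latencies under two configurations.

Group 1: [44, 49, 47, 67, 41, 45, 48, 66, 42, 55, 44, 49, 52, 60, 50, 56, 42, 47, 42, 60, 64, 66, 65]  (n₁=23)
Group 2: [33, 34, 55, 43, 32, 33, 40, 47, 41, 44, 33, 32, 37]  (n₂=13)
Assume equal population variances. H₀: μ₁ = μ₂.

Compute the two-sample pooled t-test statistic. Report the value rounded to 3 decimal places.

x̄₁=52.217, s₁=8.964, n₁=23
x̄₂=38.769, s₂=7.073, n₂=13
s_p² = [22·8.964² + 12·7.073²]/34 = 69.6536
SE = √(s_p²·(1/23+1/13)) = 2.8959
t = (52.217−38.769)/2.8959 = 4.6438
df = 34

test statistic = 4.644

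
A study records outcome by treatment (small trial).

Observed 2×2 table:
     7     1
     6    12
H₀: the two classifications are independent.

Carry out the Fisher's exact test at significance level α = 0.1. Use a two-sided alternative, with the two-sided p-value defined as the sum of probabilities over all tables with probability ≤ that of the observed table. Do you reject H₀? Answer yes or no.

reject H₀: yes

Margins: r₁=8, r₂=18, c₁=13, c₂=13, n=26
p_obs = C(8,7)·C(18,6)/C(26,13); sum pmf over tables with pmf ≤ p_obs
p-value (two-sided) = 0.03021
At α=0.1: p < α → reject H₀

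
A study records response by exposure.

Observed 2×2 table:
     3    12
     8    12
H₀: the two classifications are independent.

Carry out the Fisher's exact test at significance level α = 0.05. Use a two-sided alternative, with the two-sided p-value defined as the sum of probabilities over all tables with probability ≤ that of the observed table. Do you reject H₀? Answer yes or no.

Margins: r₁=15, r₂=20, c₁=11, c₂=24, n=35
p_obs = C(15,3)·C(20,8)/C(35,11); sum pmf over tables with pmf ≤ p_obs
p-value (two-sided) = 0.28142
At α=0.05: p ≥ α → fail to reject H₀

reject H₀: no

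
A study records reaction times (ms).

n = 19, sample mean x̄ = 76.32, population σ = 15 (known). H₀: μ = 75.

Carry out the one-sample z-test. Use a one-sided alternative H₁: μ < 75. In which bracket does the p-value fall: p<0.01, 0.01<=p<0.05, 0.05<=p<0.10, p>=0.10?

p-value bracket: p>=0.10

SE = σ/√n = 15/√19 = 3.4412
z = (x̄−μ₀)/SE = (76.32−75)/3.4412 = 0.3836
p-value (one-sided, H₁ less) = 0.64936
→ bracket: p>=0.10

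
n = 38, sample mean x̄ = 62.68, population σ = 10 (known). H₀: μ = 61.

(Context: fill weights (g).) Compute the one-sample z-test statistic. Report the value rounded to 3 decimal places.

test statistic = 1.036

SE = σ/√n = 10/√38 = 1.6222
z = (x̄−μ₀)/SE = (62.68−61)/1.6222 = 1.0356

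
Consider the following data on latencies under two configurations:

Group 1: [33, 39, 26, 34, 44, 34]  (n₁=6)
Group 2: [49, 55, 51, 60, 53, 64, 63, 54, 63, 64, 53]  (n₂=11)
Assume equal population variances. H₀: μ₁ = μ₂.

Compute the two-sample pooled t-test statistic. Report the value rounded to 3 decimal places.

x̄₁=35.000, s₁=6.066, n₁=6
x̄₂=57.182, s₂=5.689, n₂=11
s_p² = [5·6.066² + 10·5.689²]/15 = 33.8424
SE = √(s_p²·(1/6+1/11)) = 2.9525
t = (35.000−57.182)/2.9525 = -7.5130
df = 15

test statistic = -7.513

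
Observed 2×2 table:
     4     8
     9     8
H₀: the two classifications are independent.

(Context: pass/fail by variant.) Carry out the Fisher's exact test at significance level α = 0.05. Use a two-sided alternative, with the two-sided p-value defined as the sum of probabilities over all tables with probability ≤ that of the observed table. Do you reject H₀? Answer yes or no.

reject H₀: no

Margins: r₁=12, r₂=17, c₁=13, c₂=16, n=29
p_obs = C(12,4)·C(17,9)/C(29,13); sum pmf over tables with pmf ≤ p_obs
p-value (two-sided) = 0.45150
At α=0.05: p ≥ α → fail to reject H₀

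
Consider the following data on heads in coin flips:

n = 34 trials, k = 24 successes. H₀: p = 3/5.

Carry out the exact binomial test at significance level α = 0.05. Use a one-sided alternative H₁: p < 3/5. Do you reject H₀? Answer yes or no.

Exact binomial: n=34, k=24, p₀=3/5=0.6000
P(X≤24) from Σ C(n,i)·p₀^i·(1−p₀)^(n−i)
p-value (one-sided, H₁ less) = 0.92684
At α=0.05: p ≥ α → fail to reject H₀

reject H₀: no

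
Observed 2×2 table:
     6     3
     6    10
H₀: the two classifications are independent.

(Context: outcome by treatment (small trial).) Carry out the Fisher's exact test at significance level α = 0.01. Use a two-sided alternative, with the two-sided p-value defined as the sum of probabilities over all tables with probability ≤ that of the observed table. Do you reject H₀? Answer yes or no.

Margins: r₁=9, r₂=16, c₁=12, c₂=13, n=25
p_obs = C(9,6)·C(16,6)/C(25,12); sum pmf over tables with pmf ≤ p_obs
p-value (two-sided) = 0.22619
At α=0.01: p ≥ α → fail to reject H₀

reject H₀: no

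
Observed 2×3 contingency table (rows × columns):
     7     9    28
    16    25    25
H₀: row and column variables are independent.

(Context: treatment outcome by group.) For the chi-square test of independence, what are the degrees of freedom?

df = (r−1)(c−1) = (2−1)·(3−1) = 2

degrees of freedom = 2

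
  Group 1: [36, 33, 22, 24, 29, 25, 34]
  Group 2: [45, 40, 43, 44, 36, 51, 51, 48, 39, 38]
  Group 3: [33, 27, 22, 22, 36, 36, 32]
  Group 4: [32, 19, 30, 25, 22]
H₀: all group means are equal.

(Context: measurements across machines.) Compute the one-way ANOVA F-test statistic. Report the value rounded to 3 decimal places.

test statistic = 16.749

Group means [29.00, 43.50, 29.71, 25.60], grand mean 33.586
SSB = Σnᵢ(x̄ᵢ−x̄)² = 1553.906; SSW = ΣΣ(x−x̄ᵢ)² = 773.129
MSB = 1553.906/3 = 517.9686; MSW = 773.129/25 = 30.9251
F = MSB/MSW = 16.7491
df = (3, 25)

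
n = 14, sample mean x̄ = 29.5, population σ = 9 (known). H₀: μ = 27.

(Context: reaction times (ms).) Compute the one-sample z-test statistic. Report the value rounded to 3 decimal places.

SE = σ/√n = 9/√14 = 2.4054
z = (x̄−μ₀)/SE = (29.5−27)/2.4054 = 1.0393

test statistic = 1.039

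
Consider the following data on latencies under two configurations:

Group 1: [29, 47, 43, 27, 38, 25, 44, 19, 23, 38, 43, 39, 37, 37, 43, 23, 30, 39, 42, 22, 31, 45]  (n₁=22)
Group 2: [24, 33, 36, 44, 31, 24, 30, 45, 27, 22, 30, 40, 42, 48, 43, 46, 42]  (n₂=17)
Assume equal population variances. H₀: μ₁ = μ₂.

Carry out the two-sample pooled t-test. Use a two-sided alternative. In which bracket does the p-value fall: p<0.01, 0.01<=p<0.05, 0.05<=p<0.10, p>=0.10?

p-value bracket: p>=0.10

x̄₁=34.727, s₁=8.664, n₁=22
x̄₂=35.706, s₂=8.644, n₂=17
s_p² = [21·8.664² + 16·8.644²]/37 = 74.9160
SE = √(s_p²·(1/22+1/17)) = 2.7950
t = (34.727−35.706)/2.7950 = -0.3501
df = 37
p-value (two-sided) = 0.72823
→ bracket: p>=0.10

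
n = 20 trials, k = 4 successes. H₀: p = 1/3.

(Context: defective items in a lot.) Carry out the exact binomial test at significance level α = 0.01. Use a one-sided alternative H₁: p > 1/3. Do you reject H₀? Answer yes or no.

reject H₀: no

Exact binomial: n=20, k=4, p₀=1/3=0.3333
P(X≥4) from Σ C(n,i)·p₀^i·(1−p₀)^(n−i)
p-value (one-sided, H₁ greater) = 0.93955
At α=0.01: p ≥ α → fail to reject H₀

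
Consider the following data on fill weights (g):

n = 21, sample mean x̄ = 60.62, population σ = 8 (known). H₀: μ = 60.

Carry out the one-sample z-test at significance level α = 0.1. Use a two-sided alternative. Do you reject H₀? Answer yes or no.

SE = σ/√n = 8/√21 = 1.7457
z = (x̄−μ₀)/SE = (60.62−60)/1.7457 = 0.3551
p-value (two-sided) = 0.72248
At α=0.1: p ≥ α → fail to reject H₀

reject H₀: no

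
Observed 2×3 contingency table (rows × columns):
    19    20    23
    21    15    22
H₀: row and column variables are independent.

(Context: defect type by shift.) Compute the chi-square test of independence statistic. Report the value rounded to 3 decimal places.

Row totals [62, 58], col totals [40, 35, 45], n=120
χ² = (19−20.67)²/20.67 + (20−18.08)²/18.08 + (23−23.25)²/23.25 + (21−19.33)²/19.33 + (15−16.92)²/16.92 + (22−21.75)²/21.75 = 0.7040
df = 2

test statistic = 0.704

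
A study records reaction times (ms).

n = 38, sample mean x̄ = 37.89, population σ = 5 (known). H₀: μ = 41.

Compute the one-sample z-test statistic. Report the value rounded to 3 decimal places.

test statistic = -3.834

SE = σ/√n = 5/√38 = 0.8111
z = (x̄−μ₀)/SE = (37.89−41)/0.8111 = -3.8343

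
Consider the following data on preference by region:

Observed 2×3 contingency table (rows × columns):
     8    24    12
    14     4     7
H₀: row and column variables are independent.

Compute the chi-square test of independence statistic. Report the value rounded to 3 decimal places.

Row totals [44, 25], col totals [22, 28, 19], n=69
χ² = (8−14.03)²/14.03 + (24−17.86)²/17.86 + (12−12.12)²/12.12 + (14−7.97)²/7.97 + (4−10.14)²/10.14 + (7−6.88)²/6.88 = 12.9910
df = 2

test statistic = 12.991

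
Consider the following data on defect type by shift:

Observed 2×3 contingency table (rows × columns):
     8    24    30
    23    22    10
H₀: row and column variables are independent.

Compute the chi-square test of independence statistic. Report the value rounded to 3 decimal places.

Row totals [62, 55], col totals [31, 46, 40], n=117
χ² = (8−16.43)²/16.43 + (24−24.38)²/24.38 + (30−21.20)²/21.20 + (23−14.57)²/14.57 + (22−21.62)²/21.62 + (10−18.80)²/18.80 = 16.9870
df = 2

test statistic = 16.987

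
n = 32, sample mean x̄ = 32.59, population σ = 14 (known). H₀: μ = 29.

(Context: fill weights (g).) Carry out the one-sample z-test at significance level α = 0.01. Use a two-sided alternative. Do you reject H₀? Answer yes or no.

SE = σ/√n = 14/√32 = 2.4749
z = (x̄−μ₀)/SE = (32.59−29)/2.4749 = 1.4506
p-value (two-sided) = 0.14690
At α=0.01: p ≥ α → fail to reject H₀

reject H₀: no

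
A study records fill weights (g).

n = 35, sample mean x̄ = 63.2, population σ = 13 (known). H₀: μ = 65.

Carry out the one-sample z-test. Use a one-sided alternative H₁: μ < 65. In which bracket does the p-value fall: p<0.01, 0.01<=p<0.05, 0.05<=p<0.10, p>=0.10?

SE = σ/√n = 13/√35 = 2.1974
z = (x̄−μ₀)/SE = (63.2−65)/2.1974 = -0.8191
p-value (one-sided, H₁ less) = 0.20635
→ bracket: p>=0.10

p-value bracket: p>=0.10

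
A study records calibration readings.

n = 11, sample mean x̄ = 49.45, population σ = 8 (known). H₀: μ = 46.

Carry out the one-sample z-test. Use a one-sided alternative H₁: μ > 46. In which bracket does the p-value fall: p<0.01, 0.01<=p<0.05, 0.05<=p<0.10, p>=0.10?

SE = σ/√n = 8/√11 = 2.4121
z = (x̄−μ₀)/SE = (49.45−46)/2.4121 = 1.4303
p-value (one-sided, H₁ greater) = 0.07632
→ bracket: 0.05<=p<0.10

p-value bracket: 0.05<=p<0.10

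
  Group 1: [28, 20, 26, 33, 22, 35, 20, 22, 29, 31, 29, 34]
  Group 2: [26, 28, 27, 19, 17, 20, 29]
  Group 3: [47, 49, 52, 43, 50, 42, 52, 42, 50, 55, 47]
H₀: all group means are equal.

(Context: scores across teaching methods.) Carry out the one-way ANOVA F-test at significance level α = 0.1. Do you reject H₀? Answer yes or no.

reject H₀: yes

Group means [27.42, 23.71, 48.09], grand mean 34.133
SSB = Σnᵢ(x̄ᵢ−x̄)² = 3444.212; SSW = ΣΣ(x−x̄ᵢ)² = 653.254
MSB = 3444.212/2 = 1722.1062; MSW = 653.254/27 = 24.1946
F = MSB/MSW = 71.1773
df = (2, 27)
p-value (upper-tail) = 0.00000
At α=0.1: p < α → reject H₀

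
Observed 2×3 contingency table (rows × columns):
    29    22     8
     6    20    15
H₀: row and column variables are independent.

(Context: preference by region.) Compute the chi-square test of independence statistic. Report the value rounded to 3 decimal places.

Row totals [59, 41], col totals [35, 42, 23], n=100
χ² = (29−20.65)²/20.65 + (22−24.78)²/24.78 + (8−13.57)²/13.57 + (6−14.35)²/14.35 + (20−17.22)²/17.22 + (15−9.43)²/9.43 = 14.5721
df = 2

test statistic = 14.572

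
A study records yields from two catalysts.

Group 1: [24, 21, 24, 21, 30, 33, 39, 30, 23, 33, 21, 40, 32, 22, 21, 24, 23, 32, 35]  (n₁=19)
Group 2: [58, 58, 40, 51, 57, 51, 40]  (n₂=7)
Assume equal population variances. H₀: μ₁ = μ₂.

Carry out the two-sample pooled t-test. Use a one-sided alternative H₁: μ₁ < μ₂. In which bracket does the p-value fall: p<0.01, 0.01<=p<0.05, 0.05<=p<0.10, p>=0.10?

x̄₁=27.789, s₁=6.382, n₁=19
x̄₂=50.714, s₂=7.910, n₂=7
s_p² = [18·6.382² + 6·7.910²]/24 = 46.1911
SE = √(s_p²·(1/19+1/7)) = 3.0050
t = (27.789−50.714)/3.0050 = -7.6290
df = 24
p-value (one-sided, H₁ less) = 0.00000
→ bracket: p<0.01

p-value bracket: p<0.01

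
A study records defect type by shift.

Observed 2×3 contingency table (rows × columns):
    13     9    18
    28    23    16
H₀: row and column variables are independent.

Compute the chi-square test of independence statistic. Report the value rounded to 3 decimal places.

Row totals [40, 67], col totals [41, 32, 34], n=107
χ² = (13−15.33)²/15.33 + (9−11.96)²/11.96 + (18−12.71)²/12.71 + (28−25.67)²/25.67 + (23−20.04)²/20.04 + (16−21.29)²/21.29 = 5.2518
df = 2

test statistic = 5.252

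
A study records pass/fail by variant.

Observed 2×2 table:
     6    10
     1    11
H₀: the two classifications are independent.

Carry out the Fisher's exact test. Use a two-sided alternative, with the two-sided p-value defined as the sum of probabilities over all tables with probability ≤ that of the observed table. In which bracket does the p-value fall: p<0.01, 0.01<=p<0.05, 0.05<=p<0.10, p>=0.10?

Margins: r₁=16, r₂=12, c₁=7, c₂=21, n=28
p_obs = C(16,6)·C(12,1)/C(28,7); sum pmf over tables with pmf ≤ p_obs
p-value (two-sided) = 0.18424
→ bracket: p>=0.10

p-value bracket: p>=0.10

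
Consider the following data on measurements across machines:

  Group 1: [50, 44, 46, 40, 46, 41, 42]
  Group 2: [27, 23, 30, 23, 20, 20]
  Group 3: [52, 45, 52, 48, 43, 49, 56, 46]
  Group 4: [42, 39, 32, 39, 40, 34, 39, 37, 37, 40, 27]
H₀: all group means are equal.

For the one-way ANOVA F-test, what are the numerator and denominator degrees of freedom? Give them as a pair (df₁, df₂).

k = 4 groups, N = 32 total
df = (k−1, N−k) = (4−1, 32−4) = (3, 28)

degrees of freedom = [3, 28]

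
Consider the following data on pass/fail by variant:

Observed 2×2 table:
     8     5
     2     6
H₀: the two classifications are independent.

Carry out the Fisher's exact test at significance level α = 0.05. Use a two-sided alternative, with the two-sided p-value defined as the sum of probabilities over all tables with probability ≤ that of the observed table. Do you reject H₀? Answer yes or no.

Margins: r₁=13, r₂=8, c₁=10, c₂=11, n=21
p_obs = C(13,8)·C(8,2)/C(21,10); sum pmf over tables with pmf ≤ p_obs
p-value (two-sided) = 0.18266
At α=0.05: p ≥ α → fail to reject H₀

reject H₀: no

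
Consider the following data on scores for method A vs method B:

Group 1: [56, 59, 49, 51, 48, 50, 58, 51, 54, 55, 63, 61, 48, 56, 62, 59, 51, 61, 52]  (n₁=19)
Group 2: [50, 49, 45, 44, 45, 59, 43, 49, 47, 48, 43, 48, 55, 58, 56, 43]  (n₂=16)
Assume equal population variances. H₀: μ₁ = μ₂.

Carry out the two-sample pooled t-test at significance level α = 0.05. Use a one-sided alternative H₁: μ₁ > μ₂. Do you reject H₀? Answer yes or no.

x̄₁=54.947, s₁=4.972, n₁=19
x̄₂=48.875, s₂=5.402, n₂=16
s_p² = [18·4.972² + 15·5.402²]/33 = 26.7484
SE = √(s_p²·(1/19+1/16)) = 1.7549
t = (54.947−48.875)/1.7549 = 3.4603
df = 33
p-value (one-sided, H₁ greater) = 0.00076
At α=0.05: p < α → reject H₀

reject H₀: yes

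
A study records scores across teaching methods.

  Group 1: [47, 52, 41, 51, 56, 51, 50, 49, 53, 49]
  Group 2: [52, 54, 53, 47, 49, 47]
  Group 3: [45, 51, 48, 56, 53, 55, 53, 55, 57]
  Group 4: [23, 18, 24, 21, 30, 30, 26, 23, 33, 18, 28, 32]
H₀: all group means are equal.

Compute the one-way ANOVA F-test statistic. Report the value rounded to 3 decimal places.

Group means [49.90, 50.33, 52.56, 25.50], grand mean 42.703
SSB = Σnᵢ(x̄ᵢ−x̄)² = 5292.274; SSW = ΣΣ(x−x̄ᵢ)² = 607.456
MSB = 5292.274/3 = 1764.0914; MSW = 607.456/33 = 18.4077
F = MSB/MSW = 95.8342
df = (3, 33)

test statistic = 95.834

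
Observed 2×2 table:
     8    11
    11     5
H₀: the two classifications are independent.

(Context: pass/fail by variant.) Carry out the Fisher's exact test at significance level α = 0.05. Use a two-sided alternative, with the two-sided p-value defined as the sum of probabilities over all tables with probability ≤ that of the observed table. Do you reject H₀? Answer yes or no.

reject H₀: no

Margins: r₁=19, r₂=16, c₁=19, c₂=16, n=35
p_obs = C(19,8)·C(16,11)/C(35,19); sum pmf over tables with pmf ≤ p_obs
p-value (two-sided) = 0.17591
At α=0.05: p ≥ α → fail to reject H₀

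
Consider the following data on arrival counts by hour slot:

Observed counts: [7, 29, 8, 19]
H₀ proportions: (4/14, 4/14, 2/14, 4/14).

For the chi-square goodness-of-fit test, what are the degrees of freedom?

degrees of freedom = 3

df = k − 1 = 4 − 1 = 3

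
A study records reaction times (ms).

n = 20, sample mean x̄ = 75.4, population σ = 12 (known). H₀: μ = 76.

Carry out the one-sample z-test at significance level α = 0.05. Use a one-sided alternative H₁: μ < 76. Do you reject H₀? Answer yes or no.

SE = σ/√n = 12/√20 = 2.6833
z = (x̄−μ₀)/SE = (75.4−76)/2.6833 = -0.2236
p-value (one-sided, H₁ less) = 0.41153
At α=0.05: p ≥ α → fail to reject H₀

reject H₀: no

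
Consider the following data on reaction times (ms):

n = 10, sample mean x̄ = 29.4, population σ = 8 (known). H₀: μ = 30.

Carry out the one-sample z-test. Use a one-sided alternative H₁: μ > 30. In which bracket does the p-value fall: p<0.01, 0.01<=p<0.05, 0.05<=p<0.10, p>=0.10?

SE = σ/√n = 8/√10 = 2.5298
z = (x̄−μ₀)/SE = (29.4−30)/2.5298 = -0.2372
p-value (one-sided, H₁ greater) = 0.59374
→ bracket: p>=0.10

p-value bracket: p>=0.10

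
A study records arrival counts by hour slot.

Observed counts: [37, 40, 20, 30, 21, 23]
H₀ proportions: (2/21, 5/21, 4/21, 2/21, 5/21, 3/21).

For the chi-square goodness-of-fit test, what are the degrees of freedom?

df = k − 1 = 6 − 1 = 5

degrees of freedom = 5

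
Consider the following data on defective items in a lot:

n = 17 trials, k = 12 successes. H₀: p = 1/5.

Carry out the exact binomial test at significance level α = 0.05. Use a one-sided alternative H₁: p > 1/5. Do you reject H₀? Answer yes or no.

Exact binomial: n=17, k=12, p₀=1/5=0.2000
P(X≥12) from Σ C(n,i)·p₀^i·(1−p₀)^(n−i)
p-value (one-sided, H₁ greater) = 0.00001
At α=0.05: p < α → reject H₀

reject H₀: yes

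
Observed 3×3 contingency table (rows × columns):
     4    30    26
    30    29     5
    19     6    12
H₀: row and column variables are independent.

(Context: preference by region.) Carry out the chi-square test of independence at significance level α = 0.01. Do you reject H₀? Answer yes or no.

reject H₀: yes

Row totals [60, 64, 37], col totals [53, 65, 43], n=161
χ² = (4−19.75)²/19.75 + (30−24.22)²/24.22 + (26−16.02)²/16.02 + (30−21.07)²/21.07 + (29−25.84)²/25.84 + (5−17.09)²/17.09 + (19−12.18)²/12.18 + (6−14.94)²/14.94 + (12−9.88)²/9.88 = 42.4979
df = 4
p-value (upper-tail) = 0.00000
At α=0.01: p < α → reject H₀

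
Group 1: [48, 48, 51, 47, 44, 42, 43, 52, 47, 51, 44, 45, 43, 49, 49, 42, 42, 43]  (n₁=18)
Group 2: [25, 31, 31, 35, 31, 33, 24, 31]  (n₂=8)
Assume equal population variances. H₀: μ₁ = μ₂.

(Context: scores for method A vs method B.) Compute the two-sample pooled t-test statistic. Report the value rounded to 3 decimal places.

test statistic = 10.701

x̄₁=46.111, s₁=3.411, n₁=18
x̄₂=30.125, s₂=3.758, n₂=8
s_p² = [17·3.411² + 7·3.758²]/24 = 12.3605
SE = √(s_p²·(1/18+1/8)) = 1.4939
t = (46.111−30.125)/1.4939 = 10.7009
df = 24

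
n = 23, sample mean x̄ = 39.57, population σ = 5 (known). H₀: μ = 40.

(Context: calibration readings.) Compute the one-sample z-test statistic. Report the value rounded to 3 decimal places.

SE = σ/√n = 5/√23 = 1.0426
z = (x̄−μ₀)/SE = (39.57−40)/1.0426 = -0.4124

test statistic = -0.412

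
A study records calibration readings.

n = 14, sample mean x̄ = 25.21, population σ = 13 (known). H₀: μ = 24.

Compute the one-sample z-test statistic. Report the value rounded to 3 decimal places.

test statistic = 0.348

SE = σ/√n = 13/√14 = 3.4744
z = (x̄−μ₀)/SE = (25.21−24)/3.4744 = 0.3483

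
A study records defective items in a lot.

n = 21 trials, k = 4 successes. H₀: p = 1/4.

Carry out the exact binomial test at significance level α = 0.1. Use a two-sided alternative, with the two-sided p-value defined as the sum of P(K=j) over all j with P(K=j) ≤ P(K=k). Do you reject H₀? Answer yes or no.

reject H₀: no

Exact binomial: n=21, k=4, p₀=1/4=0.2500
P(X=j) = C(n,j)·p₀^j·(1−p₀)^(n−j); p = Σ P(X=j) over j with P(X=j) ≤ P(X=4)
p-value (two-sided) = 0.62379
At α=0.1: p ≥ α → fail to reject H₀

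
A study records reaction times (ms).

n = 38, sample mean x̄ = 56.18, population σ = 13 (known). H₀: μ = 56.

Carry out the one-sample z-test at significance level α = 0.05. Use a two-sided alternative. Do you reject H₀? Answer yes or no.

SE = σ/√n = 13/√38 = 2.1089
z = (x̄−μ₀)/SE = (56.18−56)/2.1089 = 0.0854
p-value (two-sided) = 0.93198
At α=0.05: p ≥ α → fail to reject H₀

reject H₀: no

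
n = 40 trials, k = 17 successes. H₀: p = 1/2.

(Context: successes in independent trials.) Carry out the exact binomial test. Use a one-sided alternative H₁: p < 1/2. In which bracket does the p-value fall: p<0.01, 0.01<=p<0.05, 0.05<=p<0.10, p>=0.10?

Exact binomial: n=40, k=17, p₀=1/2=0.5000
P(X≤17) from Σ C(n,i)·p₀^i·(1−p₀)^(n−i)
p-value (one-sided, H₁ less) = 0.21480
→ bracket: p>=0.10

p-value bracket: p>=0.10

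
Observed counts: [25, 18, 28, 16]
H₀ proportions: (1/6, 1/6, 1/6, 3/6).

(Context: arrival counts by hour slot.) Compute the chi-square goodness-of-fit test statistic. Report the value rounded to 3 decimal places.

n = 87; E_i = n·p_i = [14.50, 14.50, 14.50, 43.50]
χ² = (25−14.50)²/14.50 + (18−14.50)²/14.50 + (28−14.50)²/14.50 + (16−43.50)²/43.50 = 38.4023
df = 3

test statistic = 38.402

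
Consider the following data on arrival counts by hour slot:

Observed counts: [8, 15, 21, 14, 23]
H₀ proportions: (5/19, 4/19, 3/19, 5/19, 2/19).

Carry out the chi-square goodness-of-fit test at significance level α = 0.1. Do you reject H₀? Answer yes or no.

n = 81; E_i = n·p_i = [21.32, 17.05, 12.79, 21.32, 8.53]
χ² = (8−21.32)²/21.32 + (15−17.05)²/17.05 + (21−12.79)²/12.79 + (14−21.32)²/21.32 + (23−8.53)²/8.53 = 40.9167
df = 4
p-value (upper-tail) = 0.00000
At α=0.1: p < α → reject H₀

reject H₀: yes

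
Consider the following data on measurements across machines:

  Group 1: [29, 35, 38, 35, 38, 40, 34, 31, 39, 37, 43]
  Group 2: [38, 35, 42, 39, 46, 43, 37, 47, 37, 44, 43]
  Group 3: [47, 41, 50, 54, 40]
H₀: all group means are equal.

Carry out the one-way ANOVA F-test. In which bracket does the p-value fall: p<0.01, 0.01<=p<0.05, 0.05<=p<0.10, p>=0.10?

Group means [36.27, 41.00, 46.40], grand mean 40.074
SSB = Σnᵢ(x̄ᵢ−x̄)² = 368.470; SSW = ΣΣ(x−x̄ᵢ)² = 463.382
MSB = 368.470/2 = 184.2350; MSW = 463.382/24 = 19.3076
F = MSB/MSW = 9.5421
df = (2, 24)
p-value (upper-tail) = 0.00089
→ bracket: p<0.01

p-value bracket: p<0.01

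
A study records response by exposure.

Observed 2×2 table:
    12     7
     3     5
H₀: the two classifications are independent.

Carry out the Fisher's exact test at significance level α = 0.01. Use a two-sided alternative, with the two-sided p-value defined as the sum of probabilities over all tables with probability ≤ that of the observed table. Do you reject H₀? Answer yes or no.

Margins: r₁=19, r₂=8, c₁=15, c₂=12, n=27
p_obs = C(19,12)·C(8,3)/C(27,15); sum pmf over tables with pmf ≤ p_obs
p-value (two-sided) = 0.39807
At α=0.01: p ≥ α → fail to reject H₀

reject H₀: no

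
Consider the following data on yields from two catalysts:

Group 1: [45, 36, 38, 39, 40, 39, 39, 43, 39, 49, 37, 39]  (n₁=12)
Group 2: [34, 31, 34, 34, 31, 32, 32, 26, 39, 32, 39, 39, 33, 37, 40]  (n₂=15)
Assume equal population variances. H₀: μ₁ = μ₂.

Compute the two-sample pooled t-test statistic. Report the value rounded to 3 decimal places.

test statistic = 4.101

x̄₁=40.250, s₁=3.671, n₁=12
x̄₂=34.200, s₂=3.913, n₂=15
s_p² = [11·3.671² + 14·3.913²]/25 = 14.5060
SE = √(s_p²·(1/12+1/15)) = 1.4751
t = (40.250−34.200)/1.4751 = 4.1014
df = 25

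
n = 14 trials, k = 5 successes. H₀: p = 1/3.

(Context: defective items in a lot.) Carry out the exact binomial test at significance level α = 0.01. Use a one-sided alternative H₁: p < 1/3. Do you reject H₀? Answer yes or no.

Exact binomial: n=14, k=5, p₀=1/3=0.3333
P(X≤5) from Σ C(n,i)·p₀^i·(1−p₀)^(n−i)
p-value (one-sided, H₁ less) = 0.68981
At α=0.01: p ≥ α → fail to reject H₀

reject H₀: no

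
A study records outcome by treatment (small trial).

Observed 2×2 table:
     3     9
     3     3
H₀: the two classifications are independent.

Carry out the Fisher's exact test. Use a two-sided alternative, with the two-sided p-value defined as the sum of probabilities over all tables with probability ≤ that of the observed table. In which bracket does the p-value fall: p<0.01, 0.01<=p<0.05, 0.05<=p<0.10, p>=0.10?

p-value bracket: p>=0.10

Margins: r₁=12, r₂=6, c₁=6, c₂=12, n=18
p_obs = C(12,3)·C(6,3)/C(18,6); sum pmf over tables with pmf ≤ p_obs
p-value (two-sided) = 0.34405
→ bracket: p>=0.10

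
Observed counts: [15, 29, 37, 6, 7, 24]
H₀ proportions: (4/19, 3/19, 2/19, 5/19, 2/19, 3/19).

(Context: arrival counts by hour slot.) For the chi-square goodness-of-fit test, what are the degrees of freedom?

degrees of freedom = 5

df = k − 1 = 6 − 1 = 5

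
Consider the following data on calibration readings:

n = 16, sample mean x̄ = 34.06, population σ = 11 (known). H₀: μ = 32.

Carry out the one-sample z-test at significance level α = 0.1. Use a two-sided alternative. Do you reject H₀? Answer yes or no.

SE = σ/√n = 11/√16 = 2.7500
z = (x̄−μ₀)/SE = (34.06−32)/2.7500 = 0.7491
p-value (two-sided) = 0.45380
At α=0.1: p ≥ α → fail to reject H₀

reject H₀: no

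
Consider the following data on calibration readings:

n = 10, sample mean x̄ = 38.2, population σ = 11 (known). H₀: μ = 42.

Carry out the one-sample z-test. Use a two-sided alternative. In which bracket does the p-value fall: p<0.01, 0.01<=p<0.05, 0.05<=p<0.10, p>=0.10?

p-value bracket: p>=0.10

SE = σ/√n = 11/√10 = 3.4785
z = (x̄−μ₀)/SE = (38.2−42)/3.4785 = -1.0924
p-value (two-sided) = 0.27465
→ bracket: p>=0.10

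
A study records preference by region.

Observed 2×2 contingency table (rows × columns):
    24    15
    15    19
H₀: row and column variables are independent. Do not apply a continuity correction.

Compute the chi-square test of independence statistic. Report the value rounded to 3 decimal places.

test statistic = 2.215

Row totals [39, 34], col totals [39, 34], n=73
χ² = (24−20.84)²/20.84 + (15−18.16)²/18.16 + (15−18.16)²/18.16 + (19−15.84)²/15.84 = 2.2154
df = 1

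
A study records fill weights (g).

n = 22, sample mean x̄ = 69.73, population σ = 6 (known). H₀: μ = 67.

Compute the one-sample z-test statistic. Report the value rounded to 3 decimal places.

SE = σ/√n = 6/√22 = 1.2792
z = (x̄−μ₀)/SE = (69.73−67)/1.2792 = 2.1341

test statistic = 2.134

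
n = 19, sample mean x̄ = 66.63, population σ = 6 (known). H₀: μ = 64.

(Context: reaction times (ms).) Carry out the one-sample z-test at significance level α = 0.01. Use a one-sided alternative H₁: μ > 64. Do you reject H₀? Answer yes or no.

reject H₀: no

SE = σ/√n = 6/√19 = 1.3765
z = (x̄−μ₀)/SE = (66.63−64)/1.3765 = 1.9107
p-value (one-sided, H₁ greater) = 0.02802
At α=0.01: p ≥ α → fail to reject H₀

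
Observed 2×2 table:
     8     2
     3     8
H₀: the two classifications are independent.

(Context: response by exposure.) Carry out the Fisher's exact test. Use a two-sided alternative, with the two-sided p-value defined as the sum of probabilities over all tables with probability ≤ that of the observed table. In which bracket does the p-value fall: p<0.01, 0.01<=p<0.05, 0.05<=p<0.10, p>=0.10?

p-value bracket: 0.01<=p<0.05

Margins: r₁=10, r₂=11, c₁=11, c₂=10, n=21
p_obs = C(10,8)·C(11,3)/C(21,11); sum pmf over tables with pmf ≤ p_obs
p-value (two-sided) = 0.02997
→ bracket: 0.01<=p<0.05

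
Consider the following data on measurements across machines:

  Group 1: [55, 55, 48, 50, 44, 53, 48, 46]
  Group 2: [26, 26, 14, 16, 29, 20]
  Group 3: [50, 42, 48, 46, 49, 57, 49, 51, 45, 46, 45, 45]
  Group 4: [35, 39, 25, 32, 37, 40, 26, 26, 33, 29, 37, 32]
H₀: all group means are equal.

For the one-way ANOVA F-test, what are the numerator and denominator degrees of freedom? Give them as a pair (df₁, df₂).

k = 4 groups, N = 38 total
df = (k−1, N−k) = (4−1, 38−4) = (3, 34)

degrees of freedom = [3, 34]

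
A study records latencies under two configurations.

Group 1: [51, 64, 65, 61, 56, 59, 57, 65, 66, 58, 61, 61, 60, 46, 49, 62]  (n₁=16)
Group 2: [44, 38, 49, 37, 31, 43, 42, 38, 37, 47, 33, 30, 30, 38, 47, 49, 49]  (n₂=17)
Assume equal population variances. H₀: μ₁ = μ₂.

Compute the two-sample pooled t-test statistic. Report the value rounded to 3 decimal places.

x̄₁=58.812, s₁=5.856, n₁=16
x̄₂=40.118, s₂=6.754, n₂=17
s_p² = [15·5.856² + 16·6.754²]/31 = 40.1356
SE = √(s_p²·(1/16+1/17)) = 2.2067
t = (58.812−40.118)/2.2067 = 8.4720
df = 31

test statistic = 8.472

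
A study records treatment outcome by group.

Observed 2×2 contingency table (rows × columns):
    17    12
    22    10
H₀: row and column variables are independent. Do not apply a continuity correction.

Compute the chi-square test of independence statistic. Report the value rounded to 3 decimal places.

test statistic = 0.677

Row totals [29, 32], col totals [39, 22], n=61
χ² = (17−18.54)²/18.54 + (12−10.46)²/10.46 + (22−20.46)²/20.46 + (10−11.54)²/11.54 = 0.6769
df = 1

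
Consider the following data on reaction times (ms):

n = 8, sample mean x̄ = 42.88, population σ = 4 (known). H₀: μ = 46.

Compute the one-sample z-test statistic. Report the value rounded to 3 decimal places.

test statistic = -2.206

SE = σ/√n = 4/√8 = 1.4142
z = (x̄−μ₀)/SE = (42.88−46)/1.4142 = -2.2062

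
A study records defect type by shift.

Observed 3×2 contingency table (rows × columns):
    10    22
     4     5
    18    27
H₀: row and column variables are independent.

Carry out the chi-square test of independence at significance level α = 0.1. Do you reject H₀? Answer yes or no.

Row totals [32, 9, 45], col totals [32, 54], n=86
χ² = (10−11.91)²/11.91 + (22−20.09)²/20.09 + (4−3.35)²/3.35 + (5−5.65)²/5.65 + (18−16.74)²/16.74 + (27−28.26)²/28.26 = 0.8380
df = 2
p-value (upper-tail) = 0.65769
At α=0.1: p ≥ α → fail to reject H₀

reject H₀: no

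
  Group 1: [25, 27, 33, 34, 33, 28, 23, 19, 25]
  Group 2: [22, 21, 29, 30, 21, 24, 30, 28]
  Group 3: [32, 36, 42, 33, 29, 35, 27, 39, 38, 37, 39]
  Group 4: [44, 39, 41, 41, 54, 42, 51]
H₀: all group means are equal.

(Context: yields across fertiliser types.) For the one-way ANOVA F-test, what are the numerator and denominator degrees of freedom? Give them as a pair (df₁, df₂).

degrees of freedom = [3, 31]

k = 4 groups, N = 35 total
df = (k−1, N−k) = (4−1, 35−4) = (3, 31)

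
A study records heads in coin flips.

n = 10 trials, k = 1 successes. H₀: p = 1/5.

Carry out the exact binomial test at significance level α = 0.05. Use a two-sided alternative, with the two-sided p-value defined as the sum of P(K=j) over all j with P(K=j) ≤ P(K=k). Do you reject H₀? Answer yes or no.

Exact binomial: n=10, k=1, p₀=1/5=0.2000
P(X=j) = C(n,j)·p₀^j·(1−p₀)^(n−j); p = Σ P(X=j) over j with P(X=j) ≤ P(X=1)
p-value (two-sided) = 0.69801
At α=0.05: p ≥ α → fail to reject H₀

reject H₀: no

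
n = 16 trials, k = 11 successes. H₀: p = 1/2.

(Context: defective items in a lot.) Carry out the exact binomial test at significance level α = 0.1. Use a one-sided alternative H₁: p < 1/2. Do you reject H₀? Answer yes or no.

Exact binomial: n=16, k=11, p₀=1/2=0.5000
P(X≤11) from Σ C(n,i)·p₀^i·(1−p₀)^(n−i)
p-value (one-sided, H₁ less) = 0.96159
At α=0.1: p ≥ α → fail to reject H₀

reject H₀: no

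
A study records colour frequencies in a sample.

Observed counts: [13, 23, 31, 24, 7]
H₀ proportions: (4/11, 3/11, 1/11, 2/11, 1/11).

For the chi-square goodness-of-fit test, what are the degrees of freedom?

df = k − 1 = 5 − 1 = 4

degrees of freedom = 4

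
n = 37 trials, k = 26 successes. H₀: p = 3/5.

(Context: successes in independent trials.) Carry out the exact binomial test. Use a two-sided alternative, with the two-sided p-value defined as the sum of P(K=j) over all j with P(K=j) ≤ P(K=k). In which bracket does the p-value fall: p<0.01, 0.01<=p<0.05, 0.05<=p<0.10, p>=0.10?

p-value bracket: p>=0.10

Exact binomial: n=37, k=26, p₀=3/5=0.6000
P(X=j) = C(n,j)·p₀^j·(1−p₀)^(n−j); p = Σ P(X=j) over j with P(X=j) ≤ P(X=26)
p-value (two-sided) = 0.24133
→ bracket: p>=0.10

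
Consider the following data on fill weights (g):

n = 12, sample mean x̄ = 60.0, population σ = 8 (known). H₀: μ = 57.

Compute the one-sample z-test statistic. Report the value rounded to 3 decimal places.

SE = σ/√n = 8/√12 = 2.3094
z = (x̄−μ₀)/SE = (60.0−57)/2.3094 = 1.2990

test statistic = 1.299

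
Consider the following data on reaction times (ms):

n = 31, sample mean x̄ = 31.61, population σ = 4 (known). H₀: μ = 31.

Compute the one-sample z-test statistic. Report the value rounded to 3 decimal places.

SE = σ/√n = 4/√31 = 0.7184
z = (x̄−μ₀)/SE = (31.61−31)/0.7184 = 0.8491

test statistic = 0.849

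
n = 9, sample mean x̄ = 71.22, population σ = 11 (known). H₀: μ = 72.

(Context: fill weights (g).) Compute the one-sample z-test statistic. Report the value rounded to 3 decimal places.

test statistic = -0.213

SE = σ/√n = 11/√9 = 3.6667
z = (x̄−μ₀)/SE = (71.22−72)/3.6667 = -0.2127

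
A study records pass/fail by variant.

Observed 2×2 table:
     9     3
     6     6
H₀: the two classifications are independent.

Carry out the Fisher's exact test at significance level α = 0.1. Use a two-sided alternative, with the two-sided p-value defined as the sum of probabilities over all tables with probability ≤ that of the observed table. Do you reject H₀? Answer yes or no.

reject H₀: no

Margins: r₁=12, r₂=12, c₁=15, c₂=9, n=24
p_obs = C(12,9)·C(12,6)/C(24,15); sum pmf over tables with pmf ≤ p_obs
p-value (two-sided) = 0.40032
At α=0.1: p ≥ α → fail to reject H₀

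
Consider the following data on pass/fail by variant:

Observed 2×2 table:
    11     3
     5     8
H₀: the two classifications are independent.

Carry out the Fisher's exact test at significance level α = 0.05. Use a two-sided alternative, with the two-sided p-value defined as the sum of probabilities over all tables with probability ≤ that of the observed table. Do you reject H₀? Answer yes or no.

Margins: r₁=14, r₂=13, c₁=16, c₂=11, n=27
p_obs = C(14,11)·C(13,5)/C(27,16); sum pmf over tables with pmf ≤ p_obs
p-value (two-sided) = 0.05424
At α=0.05: p ≥ α → fail to reject H₀

reject H₀: no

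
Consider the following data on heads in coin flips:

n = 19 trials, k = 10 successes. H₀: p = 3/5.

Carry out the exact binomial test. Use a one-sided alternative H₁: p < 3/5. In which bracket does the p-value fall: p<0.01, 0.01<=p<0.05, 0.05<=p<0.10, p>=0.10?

p-value bracket: p>=0.10

Exact binomial: n=19, k=10, p₀=3/5=0.6000
P(X≤10) from Σ C(n,i)·p₀^i·(1−p₀)^(n−i)
p-value (one-sided, H₁ less) = 0.33252
→ bracket: p>=0.10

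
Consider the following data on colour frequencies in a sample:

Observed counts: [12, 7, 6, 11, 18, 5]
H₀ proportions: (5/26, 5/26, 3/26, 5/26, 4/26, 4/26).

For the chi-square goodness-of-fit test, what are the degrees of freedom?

df = k − 1 = 6 − 1 = 5

degrees of freedom = 5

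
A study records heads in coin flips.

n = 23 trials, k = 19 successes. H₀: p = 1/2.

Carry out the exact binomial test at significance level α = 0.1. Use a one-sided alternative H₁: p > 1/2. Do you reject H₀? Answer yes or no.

reject H₀: yes

Exact binomial: n=23, k=19, p₀=1/2=0.5000
P(X≥19) from Σ C(n,i)·p₀^i·(1−p₀)^(n−i)
p-value (one-sided, H₁ greater) = 0.00130
At α=0.1: p < α → reject H₀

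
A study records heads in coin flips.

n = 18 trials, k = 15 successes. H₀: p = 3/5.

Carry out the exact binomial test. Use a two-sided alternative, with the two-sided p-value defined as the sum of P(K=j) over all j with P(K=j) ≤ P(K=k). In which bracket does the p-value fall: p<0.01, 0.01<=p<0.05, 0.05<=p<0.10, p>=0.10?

Exact binomial: n=18, k=15, p₀=3/5=0.6000
P(X=j) = C(n,j)·p₀^j·(1−p₀)^(n−j); p = Σ P(X=j) over j with P(X=j) ≤ P(X=15)
p-value (two-sided) = 0.05306
→ bracket: 0.05<=p<0.10

p-value bracket: 0.05<=p<0.10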